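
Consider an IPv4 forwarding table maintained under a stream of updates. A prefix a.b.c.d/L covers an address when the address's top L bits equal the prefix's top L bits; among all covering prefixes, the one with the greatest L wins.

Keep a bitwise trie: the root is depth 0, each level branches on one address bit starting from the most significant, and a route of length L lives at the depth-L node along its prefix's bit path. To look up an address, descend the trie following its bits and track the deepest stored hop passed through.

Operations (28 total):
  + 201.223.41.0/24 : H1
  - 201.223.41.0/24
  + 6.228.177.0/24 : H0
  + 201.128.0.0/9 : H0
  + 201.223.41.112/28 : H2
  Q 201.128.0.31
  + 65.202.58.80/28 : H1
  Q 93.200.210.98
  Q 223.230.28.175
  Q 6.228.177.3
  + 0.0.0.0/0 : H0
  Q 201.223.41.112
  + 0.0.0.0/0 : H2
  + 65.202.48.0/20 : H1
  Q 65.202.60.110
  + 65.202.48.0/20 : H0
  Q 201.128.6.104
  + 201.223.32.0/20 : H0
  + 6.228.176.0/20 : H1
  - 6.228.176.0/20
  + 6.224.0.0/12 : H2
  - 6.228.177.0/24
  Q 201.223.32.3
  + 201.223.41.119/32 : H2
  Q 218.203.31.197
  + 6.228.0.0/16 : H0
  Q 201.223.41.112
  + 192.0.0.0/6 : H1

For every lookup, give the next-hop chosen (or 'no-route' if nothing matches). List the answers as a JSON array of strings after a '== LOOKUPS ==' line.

Apply in order:
  + 201.223.41.0/24 (H1) depth=24
  del 201.223.41.0/24 (clear depth 24)
  + 6.228.177.0/24 (H0) depth=24
  + 201.128.0.0/9 (H0) depth=9
  + 201.223.41.112/28 (H2) depth=28
  lookup 201.128.0.31: bits 110010011 walk d0:-→d1:-→d2:-→d3:-→d4:-→d5:-→d6:-→d7:-→d8:-→d9:H0 -> H0
  + 65.202.58.80/28 (H1) depth=28
  lookup 93.200.210.98: bits 010 walk d0:-→d1:-→d2:-→d3:- -> no-route
  lookup 223.230.28.175: bits 110 walk d0:-→d1:-→d2:-→d3:- -> no-route
  lookup 6.228.177.3: bits 000001101110010010110001 walk d0:-→d1:-→d2:-→d3:-→d4:-→d5:-→d6:-→d7:-→d8:-→d9:-→d10:-→d11:-→d12:-→d13:-→d14:-→d15:-→d16:-→d17:-→d18:-→d19:-→d20:-→d21:-→d22:-→d23:-→d24:H0 -> H0
  + 0.0.0.0/0 (H0) depth=0
  lookup 201.223.41.112: bits 1100100111011111001010010111 walk d0:H0→d1:-→d2:-→d3:-→d4:-→d5:-→d6:-→d7:-→d8:-→d9:H0→d10:-→d11:-→d12:-→d13:-→d14:-→d15:-→d16:-→d17:-→d18:-→d19:-→d20:-→d21:-→d22:-→d23:-→d24:-→d25:-→d26:-→d27:-→d28:H2 -> H2
  + 0.0.0.0/0 (H2) depth=0
  + 65.202.48.0/20 (H1) depth=20
  lookup 65.202.60.110: bits 010000011100101000111 walk d0:H2→d1:-→d2:-→d3:-→d4:-→d5:-→d6:-→d7:-→d8:-→d9:-→d10:-→d11:-→d12:-→d13:-→d14:-→d15:-→d16:-→d17:-→d18:-→d19:-→d20:H1→d21:- -> H1
  + 65.202.48.0/20 (H0) depth=20
  lookup 201.128.6.104: bits 110010011 walk d0:H2→d1:-→d2:-→d3:-→d4:-→d5:-→d6:-→d7:-→d8:-→d9:H0 -> H0
  + 201.223.32.0/20 (H0) depth=20
  + 6.228.176.0/20 (H1) depth=20
  del 6.228.176.0/20 (clear depth 20)
  + 6.224.0.0/12 (H2) depth=12
  del 6.228.177.0/24 (clear depth 24)
  lookup 201.223.32.3: bits 11001001110111110010 walk d0:H2→d1:-→d2:-→d3:-→d4:-→d5:-→d6:-→d7:-→d8:-→d9:H0→d10:-→d11:-→d12:-→d13:-→d14:-→d15:-→d16:-→d17:-→d18:-→d19:-→d20:H0 -> H0
  + 201.223.41.119/32 (H2) depth=32
  lookup 218.203.31.197: bits 110 walk d0:H2→d1:-→d2:-→d3:- -> H2
  + 6.228.0.0/16 (H0) depth=16
  lookup 201.223.41.112: bits 11001001110111110010100101110 walk d0:H2→d1:-→d2:-→d3:-→d4:-→d5:-→d6:-→d7:-→d8:-→d9:H0→d10:-→d11:-→d12:-→d13:-→d14:-→d15:-→d16:-→d17:-→d18:-→d19:-→d20:H0→d21:-→d22:-→d23:-→d24:-→d25:-→d26:-→d27:-→d28:H2→d29:- -> H2
  + 192.0.0.0/6 (H1) depth=6

== LOOKUPS ==
["H0","no-route","no-route","H0","H2","H1","H0","H0","H2","H2"]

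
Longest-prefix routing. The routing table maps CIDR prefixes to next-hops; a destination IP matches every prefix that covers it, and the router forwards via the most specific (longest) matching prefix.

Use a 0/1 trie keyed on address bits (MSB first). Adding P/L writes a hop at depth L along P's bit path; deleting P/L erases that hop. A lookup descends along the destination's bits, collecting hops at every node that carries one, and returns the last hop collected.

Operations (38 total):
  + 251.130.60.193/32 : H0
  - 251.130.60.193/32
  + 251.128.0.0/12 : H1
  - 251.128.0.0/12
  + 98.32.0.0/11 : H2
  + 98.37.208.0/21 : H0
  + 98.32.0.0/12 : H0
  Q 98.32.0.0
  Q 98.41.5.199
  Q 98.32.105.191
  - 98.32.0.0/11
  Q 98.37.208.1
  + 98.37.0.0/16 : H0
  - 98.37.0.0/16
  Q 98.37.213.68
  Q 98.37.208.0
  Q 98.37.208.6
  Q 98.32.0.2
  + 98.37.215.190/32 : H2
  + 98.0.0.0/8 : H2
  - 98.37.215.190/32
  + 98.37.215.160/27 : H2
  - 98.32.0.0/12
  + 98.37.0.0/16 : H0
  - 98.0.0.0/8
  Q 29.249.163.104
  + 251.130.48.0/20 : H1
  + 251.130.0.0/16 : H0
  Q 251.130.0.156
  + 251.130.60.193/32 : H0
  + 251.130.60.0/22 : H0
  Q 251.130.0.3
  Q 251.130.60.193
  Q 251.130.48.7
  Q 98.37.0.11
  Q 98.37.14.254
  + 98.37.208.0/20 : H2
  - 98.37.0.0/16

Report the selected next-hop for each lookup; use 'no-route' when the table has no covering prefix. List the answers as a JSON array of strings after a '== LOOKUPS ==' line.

Apply in order:
  + 251.130.60.193/32 (H0) depth=32
  - 251.130.60.193/32 clear@32
  + 251.128.0.0/12 (H1) depth=12
  - 251.128.0.0/12 clear@12
  + 98.32.0.0/11 (H2) depth=11
  + 98.37.208.0/21 (H0) depth=21
  + 98.32.0.0/12 (H0) depth=12
  Q 98.32.0.0: descend 0110001000100 ; hops seen [H2,H0] ; pick H0
  Q 98.41.5.199: descend 011000100010 ; hops seen [H2,H0] ; pick H0
  Q 98.32.105.191: descend 0110001000100 ; hops seen [H2,H0] ; pick H0
  - 98.32.0.0/11 clear@11
  Q 98.37.208.1: descend 011000100010010111010 ; hops seen [H0,H0] ; pick H0
  + 98.37.0.0/16 (H0) depth=16
  - 98.37.0.0/16 clear@16
  Q 98.37.213.68: descend 011000100010010111010 ; hops seen [H0,H0] ; pick H0
  Q 98.37.208.0: descend 011000100010010111010 ; hops seen [H0,H0] ; pick H0
  Q 98.37.208.6: descend 011000100010010111010 ; hops seen [H0,H0] ; pick H0
  Q 98.32.0.2: descend 0110001000100 ; hops seen [H0] ; pick H0
  + 98.37.215.190/32 (H2) depth=32
  + 98.0.0.0/8 (H2) depth=8
  - 98.37.215.190/32 clear@32
  + 98.37.215.160/27 (H2) depth=27
  - 98.32.0.0/12 clear@12
  + 98.37.0.0/16 (H0) depth=16
  - 98.0.0.0/8 clear@8
  Q 29.249.163.104: descend 0 ; hops seen [∅] ; pick no-route
  + 251.130.48.0/20 (H1) depth=20
  + 251.130.0.0/16 (H0) depth=16
  Q 251.130.0.156: descend 111110111000001000 ; hops seen [H0] ; pick H0
  + 251.130.60.193/32 (H0) depth=32
  + 251.130.60.0/22 (H0) depth=22
  Q 251.130.0.3: descend 111110111000001000 ; hops seen [H0] ; pick H0
  Q 251.130.60.193: descend 11111011100000100011110011000001 ; hops seen [H0,H1,H0,H0] ; pick H0
  Q 251.130.48.7: descend 11111011100000100011 ; hops seen [H0,H1] ; pick H1
  Q 98.37.0.11: descend 0110001000100101 ; hops seen [H0] ; pick H0
  Q 98.37.14.254: descend 0110001000100101 ; hops seen [H0] ; pick H0
  + 98.37.208.0/20 (H2) depth=20
  - 98.37.0.0/16 clear@16

== LOOKUPS ==
["H0","H0","H0","H0","H0","H0","H0","H0","no-route","H0","H0","H0","H1","H0","H0"]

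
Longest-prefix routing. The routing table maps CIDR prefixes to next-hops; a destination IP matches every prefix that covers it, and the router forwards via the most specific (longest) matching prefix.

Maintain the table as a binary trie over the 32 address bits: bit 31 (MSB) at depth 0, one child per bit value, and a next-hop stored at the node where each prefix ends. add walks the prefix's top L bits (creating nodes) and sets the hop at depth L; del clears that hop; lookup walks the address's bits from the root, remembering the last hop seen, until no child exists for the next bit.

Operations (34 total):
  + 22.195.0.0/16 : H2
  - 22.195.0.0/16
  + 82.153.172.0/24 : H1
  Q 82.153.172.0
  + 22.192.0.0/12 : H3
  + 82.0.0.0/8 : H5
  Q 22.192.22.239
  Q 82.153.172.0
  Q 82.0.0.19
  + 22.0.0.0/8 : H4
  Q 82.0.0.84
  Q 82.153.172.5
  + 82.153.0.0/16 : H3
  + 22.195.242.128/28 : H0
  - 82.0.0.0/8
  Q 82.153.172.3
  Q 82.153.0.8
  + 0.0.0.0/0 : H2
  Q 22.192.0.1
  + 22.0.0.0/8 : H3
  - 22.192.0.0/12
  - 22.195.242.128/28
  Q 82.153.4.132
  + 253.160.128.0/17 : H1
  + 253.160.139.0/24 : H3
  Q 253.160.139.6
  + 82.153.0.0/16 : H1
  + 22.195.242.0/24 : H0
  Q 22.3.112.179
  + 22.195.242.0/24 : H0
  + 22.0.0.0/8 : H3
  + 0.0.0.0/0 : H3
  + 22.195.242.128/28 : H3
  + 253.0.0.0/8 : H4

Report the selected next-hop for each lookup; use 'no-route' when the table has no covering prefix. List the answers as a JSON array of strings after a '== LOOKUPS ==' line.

Process each operation:
  + 22.195.0.0/16 (H2) depth=16
  - 22.195.0.0/16 clear@16
  + 82.153.172.0/24 (H1) depth=24
  Q 82.153.172.0: descend 010100101001100110101100 ; hops seen [H1] ; pick H1
  + 22.192.0.0/12 (H3) depth=12
  + 82.0.0.0/8 (H5) depth=8
  Q 22.192.22.239: descend 00010110110000 ; hops seen [H3] ; pick H3
  Q 82.153.172.0: descend 010100101001100110101100 ; hops seen [H5,H1] ; pick H1
  Q 82.0.0.19: descend 01010010 ; hops seen [H5] ; pick H5
  + 22.0.0.0/8 (H4) depth=8
  Q 82.0.0.84: descend 01010010 ; hops seen [H5] ; pick H5
  Q 82.153.172.5: descend 010100101001100110101100 ; hops seen [H5,H1] ; pick H1
  + 82.153.0.0/16 (H3) depth=16
  + 22.195.242.128/28 (H0) depth=28
  - 82.0.0.0/8 clear@8
  Q 82.153.172.3: descend 010100101001100110101100 ; hops seen [H3,H1] ; pick H1
  Q 82.153.0.8: descend 0101001010011001 ; hops seen [H3] ; pick H3
  + 0.0.0.0/0 (H2) depth=0
  Q 22.192.0.1: descend 00010110110000 ; hops seen [H2,H4,H3] ; pick H3
  + 22.0.0.0/8 (H3) depth=8
  - 22.192.0.0/12 clear@12
  - 22.195.242.128/28 clear@28
  Q 82.153.4.132: descend 0101001010011001 ; hops seen [H2,H3] ; pick H3
  + 253.160.128.0/17 (H1) depth=17
  + 253.160.139.0/24 (H3) depth=24
  Q 253.160.139.6: descend 111111011010000010001011 ; hops seen [H2,H1,H3] ; pick H3
  + 82.153.0.0/16 (H1) depth=16
  + 22.195.242.0/24 (H0) depth=24
  Q 22.3.112.179: descend 00010110 ; hops seen [H2,H3] ; pick H3
  + 22.195.242.0/24 (H0) depth=24
  + 22.0.0.0/8 (H3) depth=8
  + 0.0.0.0/0 (H3) depth=0
  + 22.195.242.128/28 (H3) depth=28
  + 253.0.0.0/8 (H4) depth=8

== LOOKUPS ==
["H1","H3","H1","H5","H5","H1","H1","H3","H3","H3","H3","H3"]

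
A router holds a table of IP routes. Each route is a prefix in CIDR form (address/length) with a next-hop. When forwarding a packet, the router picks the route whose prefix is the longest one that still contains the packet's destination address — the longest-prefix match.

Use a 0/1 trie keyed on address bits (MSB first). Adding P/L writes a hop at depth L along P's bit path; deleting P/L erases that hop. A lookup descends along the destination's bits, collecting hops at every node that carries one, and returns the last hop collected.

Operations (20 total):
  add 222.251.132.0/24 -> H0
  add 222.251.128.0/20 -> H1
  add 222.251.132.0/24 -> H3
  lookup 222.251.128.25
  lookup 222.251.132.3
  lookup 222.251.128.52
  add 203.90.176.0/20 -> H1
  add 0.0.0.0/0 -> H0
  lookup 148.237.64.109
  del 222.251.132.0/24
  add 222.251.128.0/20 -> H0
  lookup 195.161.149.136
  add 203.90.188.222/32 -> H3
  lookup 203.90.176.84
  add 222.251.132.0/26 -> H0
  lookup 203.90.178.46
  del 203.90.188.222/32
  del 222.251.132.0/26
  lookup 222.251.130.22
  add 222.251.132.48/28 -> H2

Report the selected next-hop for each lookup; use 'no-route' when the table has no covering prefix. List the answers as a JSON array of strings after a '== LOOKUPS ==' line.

Trace:
  + 222.251.132.0/24 (H0) depth=24
  + 222.251.128.0/20 (H1) depth=20
  + 222.251.132.0/24 (H3) depth=24
  Q 222.251.128.25: descend 110111101111101110000 ; hops seen [H1] ; pick H1
  Q 222.251.132.3: descend 110111101111101110000100 ; hops seen [H1,H3] ; pick H3
  Q 222.251.128.52: descend 110111101111101110000 ; hops seen [H1] ; pick H1
  + 203.90.176.0/20 (H1) depth=20
  + 0.0.0.0/0 (H0) depth=0
  Q 148.237.64.109: descend 1 ; hops seen [H0] ; pick H0
  del 222.251.132.0/24 (clear depth 24)
  + 222.251.128.0/20 (H0) depth=20
  Q 195.161.149.136: descend 1100 ; hops seen [H0] ; pick H0
  + 203.90.188.222/32 (H3) depth=32
  Q 203.90.176.84: descend 11001011010110101011 ; hops seen [H0,H1] ; pick H1
  + 222.251.132.0/26 (H0) depth=26
  Q 203.90.178.46: descend 11001011010110101011 ; hops seen [H0,H1] ; pick H1
  del 203.90.188.222/32 (clear depth 32)
  del 222.251.132.0/26 (clear depth 26)
  Q 222.251.130.22: descend 110111101111101110000 ; hops seen [H0,H0] ; pick H0
  + 222.251.132.48/28 (H2) depth=28

== LOOKUPS ==
["H1","H3","H1","H0","H0","H1","H1","H0"]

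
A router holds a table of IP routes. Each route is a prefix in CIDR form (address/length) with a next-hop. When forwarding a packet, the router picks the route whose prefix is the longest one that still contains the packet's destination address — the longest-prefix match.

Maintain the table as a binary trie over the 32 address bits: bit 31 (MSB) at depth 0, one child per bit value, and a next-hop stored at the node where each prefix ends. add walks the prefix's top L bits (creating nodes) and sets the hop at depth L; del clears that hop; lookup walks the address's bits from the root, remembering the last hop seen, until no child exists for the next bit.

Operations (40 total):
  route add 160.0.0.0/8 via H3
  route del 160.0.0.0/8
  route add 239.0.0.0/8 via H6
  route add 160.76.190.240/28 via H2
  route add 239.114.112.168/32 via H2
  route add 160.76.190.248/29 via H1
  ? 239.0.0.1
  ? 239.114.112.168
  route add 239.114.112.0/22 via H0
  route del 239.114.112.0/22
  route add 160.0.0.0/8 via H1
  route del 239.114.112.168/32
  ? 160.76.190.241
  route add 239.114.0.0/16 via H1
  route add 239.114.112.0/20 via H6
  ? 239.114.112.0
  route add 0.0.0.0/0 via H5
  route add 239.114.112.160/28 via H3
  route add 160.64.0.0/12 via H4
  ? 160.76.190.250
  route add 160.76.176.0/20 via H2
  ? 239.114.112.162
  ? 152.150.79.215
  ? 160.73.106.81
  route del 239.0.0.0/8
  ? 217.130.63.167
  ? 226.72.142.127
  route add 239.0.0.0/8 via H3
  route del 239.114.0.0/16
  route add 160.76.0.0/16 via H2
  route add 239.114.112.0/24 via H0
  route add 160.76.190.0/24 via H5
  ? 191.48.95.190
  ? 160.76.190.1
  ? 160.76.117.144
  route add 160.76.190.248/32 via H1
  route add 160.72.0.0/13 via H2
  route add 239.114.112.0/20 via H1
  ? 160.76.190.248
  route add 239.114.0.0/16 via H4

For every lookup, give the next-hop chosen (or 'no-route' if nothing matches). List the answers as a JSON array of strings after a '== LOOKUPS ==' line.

Trace:
  + 160.0.0.0/8 (H3) depth=8
  - 160.0.0.0/8 clear@8
  + 239.0.0.0/8 (H6) depth=8
  + 160.76.190.240/28 (H2) depth=28
  + 239.114.112.168/32 (H2) depth=32
  + 160.76.190.248/29 (H1) depth=29
  lookup 239.0.0.1: bits 111011110 walk d0:-→d1:-→d2:-→d3:-→d4:-→d5:-→d6:-→d7:-→d8:H6→d9:- -> H6
  lookup 239.114.112.168: bits 11101111011100100111000010101000 walk d0:-→d1:-→d2:-→d3:-→d4:-→d5:-→d6:-→d7:-→d8:H6→d9:-→d10:-→d11:-→d12:-→d13:-→d14:-→d15:-→d16:-→d17:-→d18:-→d19:-→d20:-→d21:-→d22:-→d23:-→d24:-→d25:-→d26:-→d27:-→d28:-→d29:-→d30:-→d31:-→d32:H2 -> H2
  + 239.114.112.0/22 (H0) depth=22
  - 239.114.112.0/22 clear@22
  + 160.0.0.0/8 (H1) depth=8
  - 239.114.112.168/32 clear@32
  lookup 160.76.190.241: bits 1010000001001100101111101111 walk d0:-→d1:-→d2:-→d3:-→d4:-→d5:-→d6:-→d7:-→d8:H1→d9:-→d10:-→d11:-→d12:-→d13:-→d14:-→d15:-→d16:-→d17:-→d18:-→d19:-→d20:-→d21:-→d22:-→d23:-→d24:-→d25:-→d26:-→d27:-→d28:H2 -> H2
  + 239.114.0.0/16 (H1) depth=16
  + 239.114.112.0/20 (H6) depth=20
  lookup 239.114.112.0: bits 111011110111001001110000 walk d0:-→d1:-→d2:-→d3:-→d4:-→d5:-→d6:-→d7:-→d8:H6→d9:-→d10:-→d11:-→d12:-→d13:-→d14:-→d15:-→d16:H1→d17:-→d18:-→d19:-→d20:H6→d21:-→d22:-→d23:-→d24:- -> H6
  + 0.0.0.0/0 (H5) depth=0
  + 239.114.112.160/28 (H3) depth=28
  + 160.64.0.0/12 (H4) depth=12
  lookup 160.76.190.250: bits 10100000010011001011111011111 walk d0:H5→d1:-→d2:-→d3:-→d4:-→d5:-→d6:-→d7:-→d8:H1→d9:-→d10:-→d11:-→d12:H4→d13:-→d14:-→d15:-→d16:-→d17:-→d18:-→d19:-→d20:-→d21:-→d22:-→d23:-→d24:-→d25:-→d26:-→d27:-→d28:H2→d29:H1 -> H1
  + 160.76.176.0/20 (H2) depth=20
  lookup 239.114.112.162: bits 1110111101110010011100001010 walk d0:H5→d1:-→d2:-→d3:-→d4:-→d5:-→d6:-→d7:-→d8:H6→d9:-→d10:-→d11:-→d12:-→d13:-→d14:-→d15:-→d16:H1→d17:-→d18:-→d19:-→d20:H6→d21:-→d22:-→d23:-→d24:-→d25:-→d26:-→d27:-→d28:H3 -> H3
  lookup 152.150.79.215: bits 10 walk d0:H5→d1:-→d2:- -> H5
  lookup 160.73.106.81: bits 1010000001001 walk d0:H5→d1:-→d2:-→d3:-→d4:-→d5:-→d6:-→d7:-→d8:H1→d9:-→d10:-→d11:-→d12:H4→d13:- -> H4
  - 239.0.0.0/8 clear@8
  lookup 217.130.63.167: bits 11 walk d0:H5→d1:-→d2:- -> H5
  lookup 226.72.142.127: bits 1110 walk d0:H5→d1:-→d2:-→d3:-→d4:- -> H5
  + 239.0.0.0/8 (H3) depth=8
  - 239.114.0.0/16 clear@16
  + 160.76.0.0/16 (H2) depth=16
  + 239.114.112.0/24 (H0) depth=24
  + 160.76.190.0/24 (H5) depth=24
  lookup 191.48.95.190: bits 101 walk d0:H5→d1:-→d2:-→d3:- -> H5
  lookup 160.76.190.1: bits 101000000100110010111110 walk d0:H5→d1:-→d2:-→d3:-→d4:-→d5:-→d6:-→d7:-→d8:H1→d9:-→d10:-→d11:-→d12:H4→d13:-→d14:-→d15:-→d16:H2→d17:-→d18:-→d19:-→d20:H2→d21:-→d22:-→d23:-→d24:H5 -> H5
  lookup 160.76.117.144: bits 1010000001001100 walk d0:H5→d1:-→d2:-→d3:-→d4:-→d5:-→d6:-→d7:-→d8:H1→d9:-→d10:-→d11:-→d12:H4→d13:-→d14:-→d15:-→d16:H2 -> H2
  + 160.76.190.248/32 (H1) depth=32
  + 160.72.0.0/13 (H2) depth=13
  + 239.114.112.0/20 (H1) depth=20
  lookup 160.76.190.248: bits 10100000010011001011111011111000 walk d0:H5→d1:-→d2:-→d3:-→d4:-→d5:-→d6:-→d7:-→d8:H1→d9:-→d10:-→d11:-→d12:H4→d13:H2→d14:-→d15:-→d16:H2→d17:-→d18:-→d19:-→d20:H2→d21:-→d22:-→d23:-→d24:H5→d25:-→d26:-→d27:-→d28:H2→d29:H1→d30:-→d31:-→d32:H1 -> H1
  + 239.114.0.0/16 (H4) depth=16

== LOOKUPS ==
["H6","H2","H2","H6","H1","H3","H5","H4","H5","H5","H5","H5","H2","H1"]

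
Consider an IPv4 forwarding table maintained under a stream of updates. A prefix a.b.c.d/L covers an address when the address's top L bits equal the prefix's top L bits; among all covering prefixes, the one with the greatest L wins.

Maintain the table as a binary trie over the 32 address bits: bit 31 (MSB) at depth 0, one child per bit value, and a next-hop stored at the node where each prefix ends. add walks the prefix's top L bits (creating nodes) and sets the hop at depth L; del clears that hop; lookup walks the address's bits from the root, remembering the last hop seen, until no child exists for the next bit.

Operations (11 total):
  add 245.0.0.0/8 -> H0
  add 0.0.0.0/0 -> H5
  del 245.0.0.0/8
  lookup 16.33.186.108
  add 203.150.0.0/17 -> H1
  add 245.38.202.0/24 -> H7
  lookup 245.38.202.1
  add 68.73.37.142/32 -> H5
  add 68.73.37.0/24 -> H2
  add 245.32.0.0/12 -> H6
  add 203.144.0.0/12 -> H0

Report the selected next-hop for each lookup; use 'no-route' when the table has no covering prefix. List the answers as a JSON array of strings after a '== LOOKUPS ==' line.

Process each operation:
  + 245.0.0.0/8 (H0) depth=8
  + 0.0.0.0/0 (H5) depth=0
  del 245.0.0.0/8 (clear depth 8)
  ? 16.33.186.108  path d0:H5  best=H5
  + 203.150.0.0/17 (H1) depth=17
  + 245.38.202.0/24 (H7) depth=24
  ? 245.38.202.1  path d0:H5→d1:-→d2:-→d3:-→d4:-→d5:-→d6:-→d7:-→d8:-→d9:-→d10:-→d11:-→d12:-→d13:-→d14:-→d15:-→d16:-→d17:-→d18:-→d19:-→d20:-→d21:-→d22:-→d23:-→d24:H7  best=H7
  + 68.73.37.142/32 (H5) depth=32
  + 68.73.37.0/24 (H2) depth=24
  + 245.32.0.0/12 (H6) depth=12
  + 203.144.0.0/12 (H0) depth=12

== LOOKUPS ==
["H5","H7"]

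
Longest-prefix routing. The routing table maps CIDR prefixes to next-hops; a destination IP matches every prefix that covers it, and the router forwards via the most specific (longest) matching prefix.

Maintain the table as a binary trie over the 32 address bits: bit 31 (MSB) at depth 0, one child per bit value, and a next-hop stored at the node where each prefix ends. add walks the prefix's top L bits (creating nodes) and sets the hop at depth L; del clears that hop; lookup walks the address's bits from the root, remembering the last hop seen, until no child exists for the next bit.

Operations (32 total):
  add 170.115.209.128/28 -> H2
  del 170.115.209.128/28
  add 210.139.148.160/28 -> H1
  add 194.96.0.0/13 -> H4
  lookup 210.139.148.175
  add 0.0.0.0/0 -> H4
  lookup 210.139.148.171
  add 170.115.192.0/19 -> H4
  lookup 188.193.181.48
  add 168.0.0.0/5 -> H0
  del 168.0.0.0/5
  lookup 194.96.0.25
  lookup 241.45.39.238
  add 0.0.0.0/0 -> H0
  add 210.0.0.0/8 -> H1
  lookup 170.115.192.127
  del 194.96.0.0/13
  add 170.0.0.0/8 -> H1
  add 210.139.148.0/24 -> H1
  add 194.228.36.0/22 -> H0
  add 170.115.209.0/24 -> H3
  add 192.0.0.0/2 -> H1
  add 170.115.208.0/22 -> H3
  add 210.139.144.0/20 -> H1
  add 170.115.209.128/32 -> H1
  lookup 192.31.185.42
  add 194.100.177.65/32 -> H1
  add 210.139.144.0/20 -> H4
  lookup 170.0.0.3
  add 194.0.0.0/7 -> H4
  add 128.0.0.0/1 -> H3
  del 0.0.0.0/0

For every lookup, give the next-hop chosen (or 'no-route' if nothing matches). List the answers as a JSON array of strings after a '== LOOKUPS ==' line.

Apply in order:
  + 170.115.209.128/28 (H2) depth=28
  del 170.115.209.128/28 (clear depth 28)
  + 210.139.148.160/28 (H1) depth=28
  + 194.96.0.0/13 (H4) depth=13
  lookup 210.139.148.175: bits 1101001010001011100101001010 walk d0:-→d1:-→d2:-→d3:-→d4:-→d5:-→d6:-→d7:-→d8:-→d9:-→d10:-→d11:-→d12:-→d13:-→d14:-→d15:-→d16:-→d17:-→d18:-→d19:-→d20:-→d21:-→d22:-→d23:-→d24:-→d25:-→d26:-→d27:-→d28:H1 -> H1
  + 0.0.0.0/0 (H4) depth=0
  lookup 210.139.148.171: bits 1101001010001011100101001010 walk d0:H4→d1:-→d2:-→d3:-→d4:-→d5:-→d6:-→d7:-→d8:-→d9:-→d10:-→d11:-→d12:-→d13:-→d14:-→d15:-→d16:-→d17:-→d18:-→d19:-→d20:-→d21:-→d22:-→d23:-→d24:-→d25:-→d26:-→d27:-→d28:H1 -> H1
  + 170.115.192.0/19 (H4) depth=19
  lookup 188.193.181.48: bits 101 walk d0:H4→d1:-→d2:-→d3:- -> H4
  + 168.0.0.0/5 (H0) depth=5
  del 168.0.0.0/5 (clear depth 5)
  lookup 194.96.0.25: bits 1100001001100 walk d0:H4→d1:-→d2:-→d3:-→d4:-→d5:-→d6:-→d7:-→d8:-→d9:-→d10:-→d11:-→d12:-→d13:H4 -> H4
  lookup 241.45.39.238: bits 11 walk d0:H4→d1:-→d2:- -> H4
  + 0.0.0.0/0 (H0) depth=0
  + 210.0.0.0/8 (H1) depth=8
  lookup 170.115.192.127: bits 1010101001110011110 walk d0:H0→d1:-→d2:-→d3:-→d4:-→d5:-→d6:-→d7:-→d8:-→d9:-→d10:-→d11:-→d12:-→d13:-→d14:-→d15:-→d16:-→d17:-→d18:-→d19:H4 -> H4
  del 194.96.0.0/13 (clear depth 13)
  + 170.0.0.0/8 (H1) depth=8
  + 210.139.148.0/24 (H1) depth=24
  + 194.228.36.0/22 (H0) depth=22
  + 170.115.209.0/24 (H3) depth=24
  + 192.0.0.0/2 (H1) depth=2
  + 170.115.208.0/22 (H3) depth=22
  + 210.139.144.0/20 (H1) depth=20
  + 170.115.209.128/32 (H1) depth=32
  lookup 192.31.185.42: bits 110000 walk d0:H0→d1:-→d2:H1→d3:-→d4:-→d5:-→d6:- -> H1
  + 194.100.177.65/32 (H1) depth=32
  + 210.139.144.0/20 (H4) depth=20
  lookup 170.0.0.3: bits 101010100 walk d0:H0→d1:-→d2:-→d3:-→d4:-→d5:-→d6:-→d7:-→d8:H1→d9:- -> H1
  + 194.0.0.0/7 (H4) depth=7
  + 128.0.0.0/1 (H3) depth=1
  del 0.0.0.0/0 (clear depth 0)

== LOOKUPS ==
["H1","H1","H4","H4","H4","H4","H1","H1"]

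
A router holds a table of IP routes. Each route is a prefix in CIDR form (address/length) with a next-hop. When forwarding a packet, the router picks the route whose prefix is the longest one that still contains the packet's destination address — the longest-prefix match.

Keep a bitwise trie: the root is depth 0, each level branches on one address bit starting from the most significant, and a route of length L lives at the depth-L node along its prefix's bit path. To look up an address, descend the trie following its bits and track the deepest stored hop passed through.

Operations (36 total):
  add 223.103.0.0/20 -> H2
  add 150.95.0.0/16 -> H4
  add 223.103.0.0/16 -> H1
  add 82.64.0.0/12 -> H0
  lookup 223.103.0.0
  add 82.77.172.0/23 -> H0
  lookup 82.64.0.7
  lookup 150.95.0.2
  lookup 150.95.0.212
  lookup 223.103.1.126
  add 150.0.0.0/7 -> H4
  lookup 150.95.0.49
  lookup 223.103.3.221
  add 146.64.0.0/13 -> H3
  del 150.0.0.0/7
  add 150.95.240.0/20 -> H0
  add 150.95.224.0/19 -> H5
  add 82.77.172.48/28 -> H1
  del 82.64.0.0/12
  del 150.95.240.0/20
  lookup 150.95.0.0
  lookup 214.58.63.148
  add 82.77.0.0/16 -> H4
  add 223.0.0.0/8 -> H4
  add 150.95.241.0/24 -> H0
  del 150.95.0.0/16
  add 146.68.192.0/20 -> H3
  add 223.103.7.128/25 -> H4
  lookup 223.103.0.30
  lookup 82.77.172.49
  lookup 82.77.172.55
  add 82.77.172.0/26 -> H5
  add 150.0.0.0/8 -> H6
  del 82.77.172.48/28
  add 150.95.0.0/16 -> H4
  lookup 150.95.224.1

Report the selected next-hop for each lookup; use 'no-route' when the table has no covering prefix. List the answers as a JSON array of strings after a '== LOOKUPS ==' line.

Apply in order:
  + 223.103.0.0/20 (H2) depth=20
  + 150.95.0.0/16 (H4) depth=16
  + 223.103.0.0/16 (H1) depth=16
  + 82.64.0.0/12 (H0) depth=12
  lookup 223.103.0.0: bits 11011111011001110000 walk d0:-→d1:-→d2:-→d3:-→d4:-→d5:-→d6:-→d7:-→d8:-→d9:-→d10:-→d11:-→d12:-→d13:-→d14:-→d15:-→d16:H1→d17:-→d18:-→d19:-→d20:H2 -> H2
  + 82.77.172.0/23 (H0) depth=23
  lookup 82.64.0.7: bits 010100100100 walk d0:-→d1:-→d2:-→d3:-→d4:-→d5:-→d6:-→d7:-→d8:-→d9:-→d10:-→d11:-→d12:H0 -> H0
  lookup 150.95.0.2: bits 1001011001011111 walk d0:-→d1:-→d2:-→d3:-→d4:-→d5:-→d6:-→d7:-→d8:-→d9:-→d10:-→d11:-→d12:-→d13:-→d14:-→d15:-→d16:H4 -> H4
  lookup 150.95.0.212: bits 1001011001011111 walk d0:-→d1:-→d2:-→d3:-→d4:-→d5:-→d6:-→d7:-→d8:-→d9:-→d10:-→d11:-→d12:-→d13:-→d14:-→d15:-→d16:H4 -> H4
  lookup 223.103.1.126: bits 11011111011001110000 walk d0:-→d1:-→d2:-→d3:-→d4:-→d5:-→d6:-→d7:-→d8:-→d9:-→d10:-→d11:-→d12:-→d13:-→d14:-→d15:-→d16:H1→d17:-→d18:-→d19:-→d20:H2 -> H2
  + 150.0.0.0/7 (H4) depth=7
  lookup 150.95.0.49: bits 1001011001011111 walk d0:-→d1:-→d2:-→d3:-→d4:-→d5:-→d6:-→d7:H4→d8:-→d9:-→d10:-→d11:-→d12:-→d13:-→d14:-→d15:-→d16:H4 -> H4
  lookup 223.103.3.221: bits 11011111011001110000 walk d0:-→d1:-→d2:-→d3:-→d4:-→d5:-→d6:-→d7:-→d8:-→d9:-→d10:-→d11:-→d12:-→d13:-→d14:-→d15:-→d16:H1→d17:-→d18:-→d19:-→d20:H2 -> H2
  + 146.64.0.0/13 (H3) depth=13
  - 150.0.0.0/7 clear@7
  + 150.95.240.0/20 (H0) depth=20
  + 150.95.224.0/19 (H5) depth=19
  + 82.77.172.48/28 (H1) depth=28
  - 82.64.0.0/12 clear@12
  - 150.95.240.0/20 clear@20
  lookup 150.95.0.0: bits 1001011001011111 walk d0:-→d1:-→d2:-→d3:-→d4:-→d5:-→d6:-→d7:-→d8:-→d9:-→d10:-→d11:-→d12:-→d13:-→d14:-→d15:-→d16:H4 -> H4
  lookup 214.58.63.148: bits 1101 walk d0:-→d1:-→d2:-→d3:-→d4:- -> no-route
  + 82.77.0.0/16 (H4) depth=16
  + 223.0.0.0/8 (H4) depth=8
  + 150.95.241.0/24 (H0) depth=24
  - 150.95.0.0/16 clear@16
  + 146.68.192.0/20 (H3) depth=20
  + 223.103.7.128/25 (H4) depth=25
  lookup 223.103.0.30: bits 110111110110011100000 walk d0:-→d1:-→d2:-→d3:-→d4:-→d5:-→d6:-→d7:-→d8:H4→d9:-→d10:-→d11:-→d12:-→d13:-→d14:-→d15:-→d16:H1→d17:-→d18:-→d19:-→d20:H2→d21:- -> H2
  lookup 82.77.172.49: bits 0101001001001101101011000011 walk d0:-→d1:-→d2:-→d3:-→d4:-→d5:-→d6:-→d7:-→d8:-→d9:-→d10:-→d11:-→d12:-→d13:-→d14:-→d15:-→d16:H4→d17:-→d18:-→d19:-→d20:-→d21:-→d22:-→d23:H0→d24:-→d25:-→d26:-→d27:-→d28:H1 -> H1
  lookup 82.77.172.55: bits 0101001001001101101011000011 walk d0:-→d1:-→d2:-→d3:-→d4:-→d5:-→d6:-→d7:-→d8:-→d9:-→d10:-→d11:-→d12:-→d13:-→d14:-→d15:-→d16:H4→d17:-→d18:-→d19:-→d20:-→d21:-→d22:-→d23:H0→d24:-→d25:-→d26:-→d27:-→d28:H1 -> H1
  + 82.77.172.0/26 (H5) depth=26
  + 150.0.0.0/8 (H6) depth=8
  - 82.77.172.48/28 clear@28
  + 150.95.0.0/16 (H4) depth=16
  lookup 150.95.224.1: bits 1001011001011111111 walk d0:-→d1:-→d2:-→d3:-→d4:-→d5:-→d6:-→d7:-→d8:H6→d9:-→d10:-→d11:-→d12:-→d13:-→d14:-→d15:-→d16:H4→d17:-→d18:-→d19:H5 -> H5

== LOOKUPS ==
["H2","H0","H4","H4","H2","H4","H2","H4","no-route","H2","H1","H1","H5"]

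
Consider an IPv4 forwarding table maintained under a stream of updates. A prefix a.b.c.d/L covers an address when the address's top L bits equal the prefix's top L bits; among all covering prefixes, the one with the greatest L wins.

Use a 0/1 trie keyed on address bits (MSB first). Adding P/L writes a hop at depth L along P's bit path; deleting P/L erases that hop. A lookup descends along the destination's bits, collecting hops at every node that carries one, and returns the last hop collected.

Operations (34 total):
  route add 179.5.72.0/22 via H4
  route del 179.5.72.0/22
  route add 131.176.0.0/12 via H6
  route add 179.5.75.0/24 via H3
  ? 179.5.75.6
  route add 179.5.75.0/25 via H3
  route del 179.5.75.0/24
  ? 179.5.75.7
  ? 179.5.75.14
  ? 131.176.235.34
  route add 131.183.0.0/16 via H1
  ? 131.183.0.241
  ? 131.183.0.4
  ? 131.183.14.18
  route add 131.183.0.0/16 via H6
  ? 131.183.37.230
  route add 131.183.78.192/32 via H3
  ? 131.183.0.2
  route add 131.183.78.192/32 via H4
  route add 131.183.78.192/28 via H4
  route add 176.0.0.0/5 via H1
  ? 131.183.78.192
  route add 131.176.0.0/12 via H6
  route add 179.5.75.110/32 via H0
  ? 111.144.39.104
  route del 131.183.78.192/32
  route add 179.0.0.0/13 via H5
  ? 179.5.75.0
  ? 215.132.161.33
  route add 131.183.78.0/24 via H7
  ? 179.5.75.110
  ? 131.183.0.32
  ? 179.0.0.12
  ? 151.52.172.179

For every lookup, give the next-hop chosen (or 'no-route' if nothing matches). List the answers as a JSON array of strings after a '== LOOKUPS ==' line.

Apply in order:
  add 179.5.72.0/22 -> H4 at depth 22
  - 179.5.72.0/22 clear@22
  add 131.176.0.0/12 -> H6 at depth 12
  add 179.5.75.0/24 -> H3 at depth 24
  Q 179.5.75.6: descend 101100110000010101001011 ; hops seen [H3] ; pick H3
  add 179.5.75.0/25 -> H3 at depth 25
  - 179.5.75.0/24 clear@24
  Q 179.5.75.7: descend 1011001100000101010010110 ; hops seen [H3] ; pick H3
  Q 179.5.75.14: descend 1011001100000101010010110 ; hops seen [H3] ; pick H3
  Q 131.176.235.34: descend 100000111011 ; hops seen [H6] ; pick H6
  add 131.183.0.0/16 -> H1 at depth 16
  Q 131.183.0.241: descend 1000001110110111 ; hops seen [H6,H1] ; pick H1
  Q 131.183.0.4: descend 1000001110110111 ; hops seen [H6,H1] ; pick H1
  Q 131.183.14.18: descend 1000001110110111 ; hops seen [H6,H1] ; pick H1
  add 131.183.0.0/16 -> H6 at depth 16
  Q 131.183.37.230: descend 1000001110110111 ; hops seen [H6,H6] ; pick H6
  add 131.183.78.192/32 -> H3 at depth 32
  Q 131.183.0.2: descend 10000011101101110 ; hops seen [H6,H6] ; pick H6
  add 131.183.78.192/32 -> H4 at depth 32
  add 131.183.78.192/28 -> H4 at depth 28
  add 176.0.0.0/5 -> H1 at depth 5
  Q 131.183.78.192: descend 10000011101101110100111011000000 ; hops seen [H6,H6,H4,H4] ; pick H4
  add 131.176.0.0/12 -> H6 at depth 12
  add 179.5.75.110/32 -> H0 at depth 32
  Q 111.144.39.104: descend ε ; hops seen [∅] ; pick no-route
  - 131.183.78.192/32 clear@32
  add 179.0.0.0/13 -> H5 at depth 13
  Q 179.5.75.0: descend 1011001100000101010010110 ; hops seen [H1,H5,H3] ; pick H3
  Q 215.132.161.33: descend 1 ; hops seen [∅] ; pick no-route
  add 131.183.78.0/24 -> H7 at depth 24
  Q 179.5.75.110: descend 10110011000001010100101101101110 ; hops seen [H1,H5,H3,H0] ; pick H0
  Q 131.183.0.32: descend 10000011101101110 ; hops seen [H6,H6] ; pick H6
  Q 179.0.0.12: descend 1011001100000 ; hops seen [H1,H5] ; pick H5
  Q 151.52.172.179: descend 100 ; hops seen [∅] ; pick no-route

== LOOKUPS ==
["H3","H3","H3","H6","H1","H1","H1","H6","H6","H4","no-route","H3","no-route","H0","H6","H5","no-route"]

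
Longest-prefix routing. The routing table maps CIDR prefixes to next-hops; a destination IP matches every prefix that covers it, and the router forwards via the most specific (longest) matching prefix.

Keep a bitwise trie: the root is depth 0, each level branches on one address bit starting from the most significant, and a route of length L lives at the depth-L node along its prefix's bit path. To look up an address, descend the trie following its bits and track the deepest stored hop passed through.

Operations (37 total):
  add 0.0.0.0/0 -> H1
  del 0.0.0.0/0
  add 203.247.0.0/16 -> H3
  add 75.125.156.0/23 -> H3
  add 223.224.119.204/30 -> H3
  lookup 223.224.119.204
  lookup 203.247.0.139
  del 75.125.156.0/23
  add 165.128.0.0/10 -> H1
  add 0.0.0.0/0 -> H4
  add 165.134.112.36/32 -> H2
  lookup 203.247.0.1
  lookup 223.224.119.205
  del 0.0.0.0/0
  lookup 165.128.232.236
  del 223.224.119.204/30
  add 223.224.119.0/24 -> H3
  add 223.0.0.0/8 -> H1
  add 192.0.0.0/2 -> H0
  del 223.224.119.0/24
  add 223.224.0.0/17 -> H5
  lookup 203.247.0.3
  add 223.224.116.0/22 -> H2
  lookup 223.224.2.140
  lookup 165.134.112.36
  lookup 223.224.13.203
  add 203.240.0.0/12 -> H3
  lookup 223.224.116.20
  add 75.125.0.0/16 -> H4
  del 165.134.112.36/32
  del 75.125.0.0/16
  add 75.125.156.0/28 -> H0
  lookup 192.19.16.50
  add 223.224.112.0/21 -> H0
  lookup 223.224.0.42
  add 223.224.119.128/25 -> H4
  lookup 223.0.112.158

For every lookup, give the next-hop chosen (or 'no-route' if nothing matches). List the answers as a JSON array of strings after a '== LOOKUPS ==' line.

Apply in order:
  add 0.0.0.0/0 -> H1 at depth 0
  del 0.0.0.0/0 (clear depth 0)
  add 203.247.0.0/16 -> H3 at depth 16
  add 75.125.156.0/23 -> H3 at depth 23
  add 223.224.119.204/30 -> H3 at depth 30
  Q 223.224.119.204: descend 110111111110000001110111110011 ; hops seen [H3] ; pick H3
  Q 203.247.0.139: descend 1100101111110111 ; hops seen [H3] ; pick H3
  del 75.125.156.0/23 (clear depth 23)
  add 165.128.0.0/10 -> H1 at depth 10
  add 0.0.0.0/0 -> H4 at depth 0
  add 165.134.112.36/32 -> H2 at depth 32
  Q 203.247.0.1: descend 1100101111110111 ; hops seen [H4,H3] ; pick H3
  Q 223.224.119.205: descend 110111111110000001110111110011 ; hops seen [H4,H3] ; pick H3
  del 0.0.0.0/0 (clear depth 0)
  Q 165.128.232.236: descend 1010010110000 ; hops seen [H1] ; pick H1
  del 223.224.119.204/30 (clear depth 30)
  add 223.224.119.0/24 -> H3 at depth 24
  add 223.0.0.0/8 -> H1 at depth 8
  add 192.0.0.0/2 -> H0 at depth 2
  del 223.224.119.0/24 (clear depth 24)
  add 223.224.0.0/17 -> H5 at depth 17
  Q 203.247.0.3: descend 1100101111110111 ; hops seen [H0,H3] ; pick H3
  add 223.224.116.0/22 -> H2 at depth 22
  Q 223.224.2.140: descend 11011111111000000 ; hops seen [H0,H1,H5] ; pick H5
  Q 165.134.112.36: descend 10100101100001100111000000100100 ; hops seen [H1,H2] ; pick H2
  Q 223.224.13.203: descend 11011111111000000 ; hops seen [H0,H1,H5] ; pick H5
  add 203.240.0.0/12 -> H3 at depth 12
  Q 223.224.116.20: descend 1101111111100000011101 ; hops seen [H0,H1,H5,H2] ; pick H2
  add 75.125.0.0/16 -> H4 at depth 16
  del 165.134.112.36/32 (clear depth 32)
  del 75.125.0.0/16 (clear depth 16)
  add 75.125.156.0/28 -> H0 at depth 28
  Q 192.19.16.50: descend 1100 ; hops seen [H0] ; pick H0
  add 223.224.112.0/21 -> H0 at depth 21
  Q 223.224.0.42: descend 11011111111000000 ; hops seen [H0,H1,H5] ; pick H5
  add 223.224.119.128/25 -> H4 at depth 25
  Q 223.0.112.158: descend 11011111 ; hops seen [H0,H1] ; pick H1

== LOOKUPS ==
["H3","H3","H3","H3","H1","H3","H5","H2","H5","H2","H0","H5","H1"]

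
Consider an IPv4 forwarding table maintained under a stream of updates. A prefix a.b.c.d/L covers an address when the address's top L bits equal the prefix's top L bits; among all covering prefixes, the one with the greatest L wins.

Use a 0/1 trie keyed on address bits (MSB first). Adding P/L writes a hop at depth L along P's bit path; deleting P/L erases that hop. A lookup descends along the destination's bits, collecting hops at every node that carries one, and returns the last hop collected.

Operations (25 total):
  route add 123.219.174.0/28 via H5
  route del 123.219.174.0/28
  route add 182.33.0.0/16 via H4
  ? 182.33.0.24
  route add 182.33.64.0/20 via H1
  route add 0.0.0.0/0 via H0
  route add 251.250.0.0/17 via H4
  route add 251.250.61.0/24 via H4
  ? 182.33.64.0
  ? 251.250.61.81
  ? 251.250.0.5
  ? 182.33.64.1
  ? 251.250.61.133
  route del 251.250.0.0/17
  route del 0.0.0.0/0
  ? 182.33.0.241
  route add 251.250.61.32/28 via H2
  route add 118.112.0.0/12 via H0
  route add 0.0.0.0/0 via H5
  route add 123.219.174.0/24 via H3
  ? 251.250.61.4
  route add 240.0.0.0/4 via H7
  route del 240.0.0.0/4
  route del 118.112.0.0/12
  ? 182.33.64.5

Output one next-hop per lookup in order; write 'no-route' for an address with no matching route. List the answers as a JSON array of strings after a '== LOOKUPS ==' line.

Trace:
  + 123.219.174.0/28 (H5) depth=28
  - 123.219.174.0/28 clear@28
  + 182.33.0.0/16 (H4) depth=16
  ? 182.33.0.24  path d0:-→d1:-→d2:-→d3:-→d4:-→d5:-→d6:-→d7:-→d8:-→d9:-→d10:-→d11:-→d12:-→d13:-→d14:-→d15:-→d16:H4  best=H4
  + 182.33.64.0/20 (H1) depth=20
  + 0.0.0.0/0 (H0) depth=0
  + 251.250.0.0/17 (H4) depth=17
  + 251.250.61.0/24 (H4) depth=24
  ? 182.33.64.0  path d0:H0→d1:-→d2:-→d3:-→d4:-→d5:-→d6:-→d7:-→d8:-→d9:-→d10:-→d11:-→d12:-→d13:-→d14:-→d15:-→d16:H4→d17:-→d18:-→d19:-→d20:H1  best=H1
  ? 251.250.61.81  path d0:H0→d1:-→d2:-→d3:-→d4:-→d5:-→d6:-→d7:-→d8:-→d9:-→d10:-→d11:-→d12:-→d13:-→d14:-→d15:-→d16:-→d17:H4→d18:-→d19:-→d20:-→d21:-→d22:-→d23:-→d24:H4  best=H4
  ? 251.250.0.5  path d0:H0→d1:-→d2:-→d3:-→d4:-→d5:-→d6:-→d7:-→d8:-→d9:-→d10:-→d11:-→d12:-→d13:-→d14:-→d15:-→d16:-→d17:H4→d18:-  best=H4
  ? 182.33.64.1  path d0:H0→d1:-→d2:-→d3:-→d4:-→d5:-→d6:-→d7:-→d8:-→d9:-→d10:-→d11:-→d12:-→d13:-→d14:-→d15:-→d16:H4→d17:-→d18:-→d19:-→d20:H1  best=H1
  ? 251.250.61.133  path d0:H0→d1:-→d2:-→d3:-→d4:-→d5:-→d6:-→d7:-→d8:-→d9:-→d10:-→d11:-→d12:-→d13:-→d14:-→d15:-→d16:-→d17:H4→d18:-→d19:-→d20:-→d21:-→d22:-→d23:-→d24:H4  best=H4
  - 251.250.0.0/17 clear@17
  - 0.0.0.0/0 clear@0
  ? 182.33.0.241  path d0:-→d1:-→d2:-→d3:-→d4:-→d5:-→d6:-→d7:-→d8:-→d9:-→d10:-→d11:-→d12:-→d13:-→d14:-→d15:-→d16:H4→d17:-  best=H4
  + 251.250.61.32/28 (H2) depth=28
  + 118.112.0.0/12 (H0) depth=12
  + 0.0.0.0/0 (H5) depth=0
  + 123.219.174.0/24 (H3) depth=24
  ? 251.250.61.4  path d0:H5→d1:-→d2:-→d3:-→d4:-→d5:-→d6:-→d7:-→d8:-→d9:-→d10:-→d11:-→d12:-→d13:-→d14:-→d15:-→d16:-→d17:-→d18:-→d19:-→d20:-→d21:-→d22:-→d23:-→d24:H4→d25:-→d26:-  best=H4
  + 240.0.0.0/4 (H7) depth=4
  - 240.0.0.0/4 clear@4
  - 118.112.0.0/12 clear@12
  ? 182.33.64.5  path d0:H5→d1:-→d2:-→d3:-→d4:-→d5:-→d6:-→d7:-→d8:-→d9:-→d10:-→d11:-→d12:-→d13:-→d14:-→d15:-→d16:H4→d17:-→d18:-→d19:-→d20:H1  best=H1

== LOOKUPS ==
["H4","H1","H4","H4","H1","H4","H4","H4","H1"]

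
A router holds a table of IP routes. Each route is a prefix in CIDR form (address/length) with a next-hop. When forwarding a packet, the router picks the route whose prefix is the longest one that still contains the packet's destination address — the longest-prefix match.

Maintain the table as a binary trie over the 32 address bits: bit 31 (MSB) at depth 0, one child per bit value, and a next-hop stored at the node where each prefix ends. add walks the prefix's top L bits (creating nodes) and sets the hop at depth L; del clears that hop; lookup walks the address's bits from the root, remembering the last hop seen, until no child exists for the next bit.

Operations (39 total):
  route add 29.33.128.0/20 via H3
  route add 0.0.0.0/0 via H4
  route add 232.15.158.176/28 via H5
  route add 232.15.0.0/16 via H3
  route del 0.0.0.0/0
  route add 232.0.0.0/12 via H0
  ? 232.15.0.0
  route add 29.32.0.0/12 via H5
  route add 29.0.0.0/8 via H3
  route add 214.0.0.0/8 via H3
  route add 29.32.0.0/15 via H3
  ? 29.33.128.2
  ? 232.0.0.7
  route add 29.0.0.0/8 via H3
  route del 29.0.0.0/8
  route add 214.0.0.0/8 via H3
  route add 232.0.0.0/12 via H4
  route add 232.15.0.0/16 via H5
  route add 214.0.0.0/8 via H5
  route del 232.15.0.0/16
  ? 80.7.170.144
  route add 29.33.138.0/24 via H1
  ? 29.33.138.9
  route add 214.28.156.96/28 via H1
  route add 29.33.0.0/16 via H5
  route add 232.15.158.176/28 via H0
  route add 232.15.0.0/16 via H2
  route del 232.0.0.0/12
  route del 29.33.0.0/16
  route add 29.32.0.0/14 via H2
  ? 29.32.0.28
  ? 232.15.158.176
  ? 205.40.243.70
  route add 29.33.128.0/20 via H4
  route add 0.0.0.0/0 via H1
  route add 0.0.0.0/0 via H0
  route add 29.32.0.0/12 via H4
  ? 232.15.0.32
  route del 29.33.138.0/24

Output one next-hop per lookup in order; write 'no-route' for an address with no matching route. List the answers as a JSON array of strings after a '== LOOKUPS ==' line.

Process each operation:
  + 29.33.128.0/20 (H3) depth=20
  + 0.0.0.0/0 (H4) depth=0
  + 232.15.158.176/28 (H5) depth=28
  + 232.15.0.0/16 (H3) depth=16
  del 0.0.0.0/0 (clear depth 0)
  + 232.0.0.0/12 (H0) depth=12
  lookup 232.15.0.0: bits 1110100000001111 walk d0:-→d1:-→d2:-→d3:-→d4:-→d5:-→d6:-→d7:-→d8:-→d9:-→d10:-→d11:-→d12:H0→d13:-→d14:-→d15:-→d16:H3 -> H3
  + 29.32.0.0/12 (H5) depth=12
  + 29.0.0.0/8 (H3) depth=8
  + 214.0.0.0/8 (H3) depth=8
  + 29.32.0.0/15 (H3) depth=15
  lookup 29.33.128.2: bits 00011101001000011000 walk d0:-→d1:-→d2:-→d3:-→d4:-→d5:-→d6:-→d7:-→d8:H3→d9:-→d10:-→d11:-→d12:H5→d13:-→d14:-→d15:H3→d16:-→d17:-→d18:-→d19:-→d20:H3 -> H3
  lookup 232.0.0.7: bits 111010000000 walk d0:-→d1:-→d2:-→d3:-→d4:-→d5:-→d6:-→d7:-→d8:-→d9:-→d10:-→d11:-→d12:H0 -> H0
  + 29.0.0.0/8 (H3) depth=8
  del 29.0.0.0/8 (clear depth 8)
  + 214.0.0.0/8 (H3) depth=8
  + 232.0.0.0/12 (H4) depth=12
  + 232.15.0.0/16 (H5) depth=16
  + 214.0.0.0/8 (H5) depth=8
  del 232.15.0.0/16 (clear depth 16)
  lookup 80.7.170.144: bits 0 walk d0:-→d1:- -> no-route
  + 29.33.138.0/24 (H1) depth=24
  lookup 29.33.138.9: bits 000111010010000110001010 walk d0:-→d1:-→d2:-→d3:-→d4:-→d5:-→d6:-→d7:-→d8:-→d9:-→d10:-→d11:-→d12:H5→d13:-→d14:-→d15:H3→d16:-→d17:-→d18:-→d19:-→d20:H3→d21:-→d22:-→d23:-→d24:H1 -> H1
  + 214.28.156.96/28 (H1) depth=28
  + 29.33.0.0/16 (H5) depth=16
  + 232.15.158.176/28 (H0) depth=28
  + 232.15.0.0/16 (H2) depth=16
  del 232.0.0.0/12 (clear depth 12)
  del 29.33.0.0/16 (clear depth 16)
  + 29.32.0.0/14 (H2) depth=14
  lookup 29.32.0.28: bits 000111010010000 walk d0:-→d1:-→d2:-→d3:-→d4:-→d5:-→d6:-→d7:-→d8:-→d9:-→d10:-→d11:-→d12:H5→d13:-→d14:H2→d15:H3 -> H3
  lookup 232.15.158.176: bits 1110100000001111100111101011 walk d0:-→d1:-→d2:-→d3:-→d4:-→d5:-→d6:-→d7:-→d8:-→d9:-→d10:-→d11:-→d12:-→d13:-→d14:-→d15:-→d16:H2→d17:-→d18:-→d19:-→d20:-→d21:-→d22:-→d23:-→d24:-→d25:-→d26:-→d27:-→d28:H0 -> H0
  lookup 205.40.243.70: bits 110 walk d0:-→d1:-→d2:-→d3:- -> no-route
  + 29.33.128.0/20 (H4) depth=20
  + 0.0.0.0/0 (H1) depth=0
  + 0.0.0.0/0 (H0) depth=0
  + 29.32.0.0/12 (H4) depth=12
  lookup 232.15.0.32: bits 1110100000001111 walk d0:H0→d1:-→d2:-→d3:-→d4:-→d5:-→d6:-→d7:-→d8:-→d9:-→d10:-→d11:-→d12:-→d13:-→d14:-→d15:-→d16:H2 -> H2
  del 29.33.138.0/24 (clear depth 24)

== LOOKUPS ==
["H3","H3","H0","no-route","H1","H3","H0","no-route","H2"]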